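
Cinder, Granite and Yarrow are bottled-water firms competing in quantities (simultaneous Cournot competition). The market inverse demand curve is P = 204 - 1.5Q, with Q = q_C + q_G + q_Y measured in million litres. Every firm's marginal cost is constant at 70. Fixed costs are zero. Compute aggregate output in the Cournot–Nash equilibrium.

Each firm earns π_i = (204 - 1.5Q)q_i - 70q_i.
First-order condition (treating rivals' output as given): 134 - 3q_i - (3/2)·Σ_{j≠i} q_j = 0.
With identical firms every q_j equals q_i, so Σ_{j≠i} q_j = 2q_i and 134 = 6q_i, giving q_i = 67/3.
Total output Q = 67/3 + 67/3 + 67/3 = 67.

67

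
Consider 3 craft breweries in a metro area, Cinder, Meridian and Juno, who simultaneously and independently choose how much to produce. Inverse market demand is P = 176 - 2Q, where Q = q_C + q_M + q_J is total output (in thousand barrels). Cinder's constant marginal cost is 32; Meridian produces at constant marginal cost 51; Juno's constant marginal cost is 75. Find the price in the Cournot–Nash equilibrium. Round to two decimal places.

Cinder's profit: π_C = (176 - 2Q)q_C - (32q_C). Setting ∂π_C/∂q_C = 0: 144 - 4q_C - 2(q_M + q_J) = 0.
Meridian's profit: π_M = (176 - 2Q)q_M - (51q_M). Setting ∂π_M/∂q_M = 0: 125 - 4q_M - 2(q_C + q_J) = 0.
Juno's profit: π_J = (176 - 2Q)q_J - (75q_J). Setting ∂π_J/∂q_J = 0: 101 - 4q_J - 2(q_C + q_M) = 0.
Summing all 3 equations gives 370 − 8Q = 0, hence Q = 185/4.
Back-substituting: q_C = (144 − 185/2)/2 = 103/4, q_M = (125 − 185/2)/2 = 65/4, q_J = (101 − 185/2)/2 = 17/4.
Total output Q = 185/4, so price P = 176 - 2·(185/4) = 167/2.

83.50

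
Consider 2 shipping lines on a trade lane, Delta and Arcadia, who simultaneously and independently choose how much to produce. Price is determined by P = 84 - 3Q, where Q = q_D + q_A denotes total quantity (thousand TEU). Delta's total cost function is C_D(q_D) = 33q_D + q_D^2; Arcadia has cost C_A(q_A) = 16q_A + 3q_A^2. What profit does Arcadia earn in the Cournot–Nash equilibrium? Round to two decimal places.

121.19

Delta's profit: π_D = (84 - 3Q)q_D - (33q_D + q_D²). Setting ∂π_D/∂q_D = 0: 51 - 8q_D - 3(q_A) = 0.
Arcadia's profit: π_A = (84 - 3Q)q_A - (16q_A + 3q_A²). Setting ∂π_A/∂q_A = 0: 68 - 12q_A - 3(q_D) = 0.
Rearranging gives the reaction functions q_D = (51 - 3q_A)/8 and q_A = (68 - 3q_D)/12.
Substituting one into the other gives q_D = 136/29 and q_A = 391/87.
Price P = 84 - 3·(799/87) = 1637/29.
Arcadia's profit: (1637/29)·(391/87) - 16·(391/87) - 3(391/87)² = 121.1899.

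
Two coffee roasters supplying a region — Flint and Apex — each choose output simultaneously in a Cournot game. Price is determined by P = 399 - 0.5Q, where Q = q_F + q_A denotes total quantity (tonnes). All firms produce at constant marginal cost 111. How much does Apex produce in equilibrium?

Each firm earns π_i = (399 - 0.5Q)q_i - 111q_i.
First-order condition (treating rivals' output as given): 288 - q_i - (1/2)q_j = 0.
With identical firms every q_j equals q_i, so q_j = q_i and 288 = (3/2)q_i, giving q_i = 192.

192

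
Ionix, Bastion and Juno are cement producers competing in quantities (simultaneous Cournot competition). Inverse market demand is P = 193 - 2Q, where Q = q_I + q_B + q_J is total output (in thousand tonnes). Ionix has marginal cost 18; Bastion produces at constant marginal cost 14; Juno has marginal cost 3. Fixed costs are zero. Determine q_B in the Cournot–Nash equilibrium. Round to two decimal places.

21.50

Ionix's profit: π_I = (193 - 2Q)q_I - (18q_I). Setting ∂π_I/∂q_I = 0: 175 - 4q_I - 2(q_B + q_J) = 0.
Bastion's profit: π_B = (193 - 2Q)q_B - (14q_B). Setting ∂π_B/∂q_B = 0: 179 - 4q_B - 2(q_I + q_J) = 0.
Juno's first-order condition: 190 - 4q_J - 2(q_I + q_B) = 0.
Summing all 3 equations gives 544 − 8Q = 0, hence Q = 68.
Back-substituting: q_I = (175 − 136)/2 = 39/2, q_B = (179 − 136)/2 = 43/2, q_J = (190 − 136)/2 = 27.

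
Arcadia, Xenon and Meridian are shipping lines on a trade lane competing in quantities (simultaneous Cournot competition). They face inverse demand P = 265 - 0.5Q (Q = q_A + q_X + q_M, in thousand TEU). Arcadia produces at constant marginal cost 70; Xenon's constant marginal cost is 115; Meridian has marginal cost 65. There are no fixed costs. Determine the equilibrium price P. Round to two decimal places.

128.75

Arcadia's profit: π_A = (265 - 0.5Q)q_A - (70q_A). Setting ∂π_A/∂q_A = 0: 195 - q_A - (1/2)(q_X + q_M) = 0.
Xenon's first-order condition: 150 - q_X - (1/2)(q_A + q_M) = 0.
Meridian's profit: π_M = (265 - 0.5Q)q_M - (65q_M). Setting ∂π_M/∂q_M = 0: 200 - q_M - (1/2)(q_A + q_X) = 0.
Adding the 3 first-order conditions: 545 − 2Q = 0, so Q = 545/2.
Back-substituting: q_A = (195 − 545/4)/(1/2) = 235/2, q_X = (150 − 545/4)/(1/2) = 55/2, q_M = (200 − 545/4)/(1/2) = 255/2.
Total output Q = 545/2, so price P = 265 - (1/2)·(545/2) = 515/4.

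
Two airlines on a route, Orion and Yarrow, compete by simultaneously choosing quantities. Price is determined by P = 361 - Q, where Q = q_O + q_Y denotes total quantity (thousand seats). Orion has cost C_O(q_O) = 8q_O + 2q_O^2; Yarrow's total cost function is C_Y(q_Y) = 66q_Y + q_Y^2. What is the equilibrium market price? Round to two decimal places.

250.83

Orion's profit: π_O = (361 - Q)q_O - (8q_O + 2q_O²). Setting ∂π_O/∂q_O = 0: 353 - 6q_O - (q_Y) = 0.
Yarrow's first-order condition: 295 - 4q_Y - (q_O) = 0.
Best responses: q_O = (353 - q_Y)/6, q_Y = (295 - q_O)/4.
Substituting one into the other gives q_O = 1117/23 and q_Y = 1417/23.
Total output Q = 110.1739, so price P = 361 - 110.1739 = 250.8261.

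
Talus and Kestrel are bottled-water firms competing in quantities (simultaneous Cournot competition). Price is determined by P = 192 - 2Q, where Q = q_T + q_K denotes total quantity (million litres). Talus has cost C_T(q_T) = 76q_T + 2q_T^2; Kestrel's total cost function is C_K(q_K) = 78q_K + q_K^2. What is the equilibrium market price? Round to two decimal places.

Talus's profit: π_T = (192 - 2Q)q_T - (76q_T + 2q_T²). Setting ∂π_T/∂q_T = 0: 116 - 8q_T - 2(q_K) = 0.
Kestrel's first-order condition: 114 - 6q_K - 2(q_T) = 0.
So q_T = (116 - 2q_K)/8 and q_K = (114 - 2q_T)/6.
Substituting one into the other gives q_T = 117/11 and q_K = 170/11.
Total output Q = 287/11, so price P = 192 - 2·(287/11) = 1538/11.

139.82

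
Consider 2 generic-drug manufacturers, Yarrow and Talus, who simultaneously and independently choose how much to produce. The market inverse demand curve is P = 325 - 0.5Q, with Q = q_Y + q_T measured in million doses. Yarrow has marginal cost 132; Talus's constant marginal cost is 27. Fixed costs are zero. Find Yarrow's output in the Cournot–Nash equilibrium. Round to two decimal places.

58.67

Yarrow's profit: π_Y = (325 - 0.5Q)q_Y - (132q_Y). Setting ∂π_Y/∂q_Y = 0: 193 - q_Y - (1/2)(q_T) = 0.
Talus's profit: π_T = (325 - 0.5Q)q_T - (27q_T). Setting ∂π_T/∂q_T = 0: 298 - q_T - (1/2)(q_Y) = 0.
Rearranging gives the reaction functions q_Y = (193 - (1/2)q_T) and q_T = (298 - (1/2)q_Y).
Solving the pair: q_Y = 176/3, q_T = 806/3.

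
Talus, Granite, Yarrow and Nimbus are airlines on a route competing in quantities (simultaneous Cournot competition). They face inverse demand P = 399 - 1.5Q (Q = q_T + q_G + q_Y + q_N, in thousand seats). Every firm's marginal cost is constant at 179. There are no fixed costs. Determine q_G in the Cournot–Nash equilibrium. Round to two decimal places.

A representative firm's profit is π_i = q_i(399 - 1.5Q) - 179q_i.
First-order condition (treating rivals' output as given): 220 - 3q_i - (3/2)·Σ_{j≠i} q_j = 0.
By symmetry each firm produces the same amount; substituting Σ_{j≠i} q_j = 3q_i yields q_i = 220/(15/2) = 88/3.

29.33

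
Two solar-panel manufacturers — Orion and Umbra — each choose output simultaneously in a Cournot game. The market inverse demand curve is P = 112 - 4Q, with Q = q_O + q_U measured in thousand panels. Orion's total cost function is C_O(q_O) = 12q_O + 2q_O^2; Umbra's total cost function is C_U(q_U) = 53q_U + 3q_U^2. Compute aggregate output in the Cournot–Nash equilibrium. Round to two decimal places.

Orion's profit: π_O = (112 - 4Q)q_O - (12q_O + 2q_O²). Setting ∂π_O/∂q_O = 0: 100 - 12q_O - 4(q_U) = 0.
Umbra's profit: π_U = (112 - 4Q)q_U - (53q_U + 3q_U²). Setting ∂π_U/∂q_U = 0: 59 - 14q_U - 4(q_O) = 0.
So q_O = (100 - 4q_U)/12 and q_U = (59 - 4q_O)/14.
Solving the pair: q_O = 291/38, q_U = 77/38.
Total output Q = 291/38 + 77/38 = 184/19.

9.68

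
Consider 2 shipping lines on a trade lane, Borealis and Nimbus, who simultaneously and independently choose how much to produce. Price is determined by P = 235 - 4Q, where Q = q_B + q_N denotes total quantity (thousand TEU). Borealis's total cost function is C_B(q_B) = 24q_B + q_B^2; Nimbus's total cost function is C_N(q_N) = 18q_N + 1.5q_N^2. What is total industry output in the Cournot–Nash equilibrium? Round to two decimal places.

29.56

Borealis's profit: π_B = (235 - 4Q)q_B - (24q_B + q_B²). Setting ∂π_B/∂q_B = 0: 211 - 10q_B - 4(q_N) = 0.
Nimbus's first-order condition: 217 - 11q_N - 4(q_B) = 0.
Rearranging gives the reaction functions q_B = (211 - 4q_N)/10 and q_N = (217 - 4q_B)/11.
Solving the pair: q_B = 1453/94, q_N = 663/47.
Total output Q = 1453/94 + 663/47 = 29.5638.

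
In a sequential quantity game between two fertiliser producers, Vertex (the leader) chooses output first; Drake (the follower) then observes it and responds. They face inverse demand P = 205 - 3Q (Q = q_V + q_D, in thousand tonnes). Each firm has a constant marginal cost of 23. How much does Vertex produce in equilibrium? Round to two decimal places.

The follower Drake best-responds to any q_V: π_D = (205 - 3Q)q_D - 23q_D.
Follower FOC: 182 - 3q_V - 6q_D = 0, so q_D(q_V) = (182 - 3q_V)/6.
The leader anticipates this reaction. Substituting into P = 205 - 3Q gives P = 114 - (3/2)q_V, so π_V = (114 - (3/2)q_V)q_V - 23q_V.
Leader FOC: 91 - 3q_V = 0, so q_V = 91/3.
Then q_D = (182 - 3·(91/3))/6 = 91/6.

30.33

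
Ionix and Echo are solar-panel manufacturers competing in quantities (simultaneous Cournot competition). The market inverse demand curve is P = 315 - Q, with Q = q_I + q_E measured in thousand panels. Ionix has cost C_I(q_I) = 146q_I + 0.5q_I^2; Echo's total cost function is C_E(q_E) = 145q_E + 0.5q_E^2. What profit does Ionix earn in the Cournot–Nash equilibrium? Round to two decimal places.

Ionix's profit: π_I = (315 - Q)q_I - (146q_I + (1/2)q_I²). Setting ∂π_I/∂q_I = 0: 169 - 3q_I - (q_E) = 0.
Echo's profit: π_E = (315 - Q)q_E - (145q_E + (1/2)q_E²). Setting ∂π_E/∂q_E = 0: 170 - 3q_E - (q_I) = 0.
Rearranging gives the reaction functions q_I = (169 - q_E)/3 and q_E = (170 - q_I)/3.
Solving the pair: q_I = 337/8, q_E = 341/8.
Price P = 315 - 339/4 = 921/4.
Ionix's profit: (921/4)·(337/8) - 146·(337/8) - (1/2)(337/8)² = 2661.7734.

2661.77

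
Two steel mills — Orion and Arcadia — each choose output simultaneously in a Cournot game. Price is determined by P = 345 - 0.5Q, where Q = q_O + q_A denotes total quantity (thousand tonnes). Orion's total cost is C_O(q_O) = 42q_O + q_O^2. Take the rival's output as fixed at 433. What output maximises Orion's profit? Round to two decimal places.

With the rival's output fixed at 433, Orion's profit is π_O = (345 - (1/2)·433 - (1/2)q_O)q_O - (42q_O + q_O²) = (257/2 - (1/2)q_O)q_O - (42q_O + q_O²).
∂π_O/∂q_O = 173/2 - 3q_O = 0, so q_O = 173/6.

28.83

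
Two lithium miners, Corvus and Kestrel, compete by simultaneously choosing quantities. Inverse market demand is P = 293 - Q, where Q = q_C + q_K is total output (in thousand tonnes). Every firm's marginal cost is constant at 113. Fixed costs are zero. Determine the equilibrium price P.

173

Each firm earns π_i = (293 - Q)q_i - 113q_i.
First-order condition (treating rivals' output as given): 180 - 2q_i - q_j = 0.
By symmetry each firm produces the same amount; substituting q_j = q_i yields q_i = 180/3 = 60.
Total output Q = 120, so price P = 293 - 120 = 173.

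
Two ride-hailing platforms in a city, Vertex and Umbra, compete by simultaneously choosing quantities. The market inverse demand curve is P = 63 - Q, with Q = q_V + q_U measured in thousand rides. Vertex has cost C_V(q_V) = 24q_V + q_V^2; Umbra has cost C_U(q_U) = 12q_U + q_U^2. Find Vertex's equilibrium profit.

Vertex's profit: π_V = (63 - Q)q_V - (24q_V + q_V²). Setting ∂π_V/∂q_V = 0: 39 - 4q_V - (q_U) = 0.
Umbra's first-order condition: 51 - 4q_U - (q_V) = 0.
Rearranging gives the reaction functions q_V = (39 - q_U)/4 and q_U = (51 - q_V)/4.
Substituting one into the other gives q_V = 7 and q_U = 11.
Price P = 63 - 18 = 45.
Vertex's profit: 45·7 - 24·7 - 7² = 98.

98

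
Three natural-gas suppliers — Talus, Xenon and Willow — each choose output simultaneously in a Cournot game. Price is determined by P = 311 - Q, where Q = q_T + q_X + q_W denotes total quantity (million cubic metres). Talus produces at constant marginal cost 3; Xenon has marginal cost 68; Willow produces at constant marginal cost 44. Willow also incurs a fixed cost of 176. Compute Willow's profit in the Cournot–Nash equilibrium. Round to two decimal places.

Talus's profit: π_T = (311 - Q)q_T - (3q_T). Setting ∂π_T/∂q_T = 0: 308 - 2q_T - (q_X + q_W) = 0.
Xenon's profit: π_X = (311 - Q)q_X - (68q_X). Setting ∂π_X/∂q_X = 0: 243 - 2q_X - (q_T + q_W) = 0.
Willow's first-order condition: 267 - 2q_W - (q_T + q_X) = 0.
Summing all 3 equations gives 818 − 4Q = 0, hence Q = 409/2.
Back-substituting: q_T = (308 − 409/2) = 207/2, q_X = (243 − 409/2) = 77/2, q_W = (267 − 409/2) = 125/2.
Price P = 311 - 409/2 = 213/2.
Willow's profit: (213/2 - 44)·(125/2) - 176 = 3730.2500.

3730.25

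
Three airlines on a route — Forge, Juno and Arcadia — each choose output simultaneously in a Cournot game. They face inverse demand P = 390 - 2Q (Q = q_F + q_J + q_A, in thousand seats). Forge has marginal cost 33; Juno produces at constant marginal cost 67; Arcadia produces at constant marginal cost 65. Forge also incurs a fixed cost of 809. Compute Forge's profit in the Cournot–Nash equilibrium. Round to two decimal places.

4782.53

Forge's profit: π_F = (390 - 2Q)q_F - (33q_F). Setting ∂π_F/∂q_F = 0: 357 - 4q_F - 2(q_J + q_A) = 0.
Juno's first-order condition: 323 - 4q_J - 2(q_F + q_A) = 0.
Arcadia's first-order condition: 325 - 4q_A - 2(q_F + q_J) = 0.
Adding the 3 first-order conditions: 1005 − 8Q = 0, so Q = 1005/8.
Back-substituting: q_F = (357 − 1005/4)/2 = 423/8, q_J = (323 − 1005/4)/2 = 287/8, q_A = (325 − 1005/4)/2 = 295/8.
Price P = 390 - 2·(1005/8) = 555/4.
Forge's profit: (555/4 - 33)·(423/8) - 809 = 4782.5313.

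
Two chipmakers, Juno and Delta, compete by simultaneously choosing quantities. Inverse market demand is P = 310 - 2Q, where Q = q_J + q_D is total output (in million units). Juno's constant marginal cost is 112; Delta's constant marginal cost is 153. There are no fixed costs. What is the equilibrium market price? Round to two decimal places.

191.67

Juno's profit: π_J = (310 - 2Q)q_J - (112q_J). Setting ∂π_J/∂q_J = 0: 198 - 4q_J - 2(q_D) = 0.
Delta's first-order condition: 157 - 4q_D - 2(q_J) = 0.
So q_J = (198 - 2q_D)/4 and q_D = (157 - 2q_J)/4.
Substituting one into the other gives q_J = 239/6 and q_D = 58/3.
Total output Q = 355/6, so price P = 310 - 2·(355/6) = 575/3.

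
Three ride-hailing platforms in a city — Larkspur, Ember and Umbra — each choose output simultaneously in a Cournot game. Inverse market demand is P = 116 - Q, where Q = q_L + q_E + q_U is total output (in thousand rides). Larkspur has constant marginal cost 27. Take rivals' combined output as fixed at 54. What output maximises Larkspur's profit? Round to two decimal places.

With rivals' combined output fixed at 54, Larkspur's profit is π_L = (116 - 54 - q_L)q_L - (27q_L) = (62 - q_L)q_L - (27q_L).
∂π_L/∂q_L = 35 - 2q_L = 0, so q_L = 35/2.

17.50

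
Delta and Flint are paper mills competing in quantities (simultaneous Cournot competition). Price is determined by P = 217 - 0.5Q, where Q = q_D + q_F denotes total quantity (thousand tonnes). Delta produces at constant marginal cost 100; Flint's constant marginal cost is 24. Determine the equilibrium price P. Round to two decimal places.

113.67

Delta's profit: π_D = (217 - 0.5Q)q_D - (100q_D). Setting ∂π_D/∂q_D = 0: 117 - q_D - (1/2)(q_F) = 0.
Flint's profit: π_F = (217 - 0.5Q)q_F - (24q_F). Setting ∂π_F/∂q_F = 0: 193 - q_F - (1/2)(q_D) = 0.
Best responses: q_D = (117 - (1/2)q_F), q_F = (193 - (1/2)q_D).
Substituting one into the other gives q_D = 82/3 and q_F = 538/3.
Total output Q = 620/3, so price P = 217 - (1/2)·(620/3) = 341/3.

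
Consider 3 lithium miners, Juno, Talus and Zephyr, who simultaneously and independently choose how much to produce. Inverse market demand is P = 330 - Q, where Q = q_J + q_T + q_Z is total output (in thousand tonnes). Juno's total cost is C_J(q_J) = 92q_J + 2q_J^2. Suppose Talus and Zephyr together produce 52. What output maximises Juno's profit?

31

With rivals' combined output fixed at 52, Juno's profit is π_J = (330 - 52 - q_J)q_J - (92q_J + 2q_J²) = (278 - q_J)q_J - (92q_J + 2q_J²).
∂π_J/∂q_J = 186 - 6q_J = 0, so q_J = 31.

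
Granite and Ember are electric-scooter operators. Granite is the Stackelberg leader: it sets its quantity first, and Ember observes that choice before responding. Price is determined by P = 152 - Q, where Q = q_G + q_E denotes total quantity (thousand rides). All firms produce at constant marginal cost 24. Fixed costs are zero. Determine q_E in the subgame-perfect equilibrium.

32

Solve by backward induction. Given q_G, the follower Ember maximises π_E = (152 - q_G - q_E)q_E - 24q_E.
Follower FOC: 128 - q_G - 2q_E = 0, so q_E(q_G) = (128 - q_G)/2.
Granite substitutes q_E(q_G) into its own profit: π_G = q_G(152 - q_G - (128 - q_G)/2) - 24q_G = (88 - (1/2)q_G)q_G - 24q_G.
Maximising: ∂π_G/∂q_G = 64 - q_G = 0, giving q_G = 64.
Then q_E = (128 - 64)/2 = 32.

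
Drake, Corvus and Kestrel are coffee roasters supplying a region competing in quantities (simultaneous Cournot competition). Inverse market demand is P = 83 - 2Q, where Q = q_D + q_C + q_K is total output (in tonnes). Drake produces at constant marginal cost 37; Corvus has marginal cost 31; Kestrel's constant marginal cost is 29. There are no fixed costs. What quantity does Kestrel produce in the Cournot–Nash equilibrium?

8

Drake's profit: π_D = (83 - 2Q)q_D - (37q_D). Setting ∂π_D/∂q_D = 0: 46 - 4q_D - 2(q_C + q_K) = 0.
Corvus's first-order condition: 52 - 4q_C - 2(q_D + q_K) = 0.
Kestrel's first-order condition: 54 - 4q_K - 2(q_D + q_C) = 0.
Adding the 3 first-order conditions: 152 − 8Q = 0, so Q = 19.
Back-substituting: q_D = (46 − 38)/2 = 4, q_C = (52 − 38)/2 = 7, q_K = (54 − 38)/2 = 8.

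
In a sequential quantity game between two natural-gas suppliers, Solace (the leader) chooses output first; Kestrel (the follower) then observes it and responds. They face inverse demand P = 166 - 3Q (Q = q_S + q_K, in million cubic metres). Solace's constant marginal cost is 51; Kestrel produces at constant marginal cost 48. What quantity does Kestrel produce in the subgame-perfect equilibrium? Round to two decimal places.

The follower Kestrel best-responds to any q_S: π_K = (166 - 3Q)q_K - 48q_K.
Follower FOC: 118 - 3q_S - 6q_K = 0, so q_K(q_S) = (118 - 3q_S)/6.
The leader anticipates this reaction. Substituting into P = 166 - 3Q gives P = 107 - (3/2)q_S, so π_S = (107 - (3/2)q_S)q_S - 51q_S.
The leader's first-order condition 56 - 3q_S = 0 yields q_S = 56/3.
Then q_K = (118 - 3·(56/3))/6 = 31/3.

10.33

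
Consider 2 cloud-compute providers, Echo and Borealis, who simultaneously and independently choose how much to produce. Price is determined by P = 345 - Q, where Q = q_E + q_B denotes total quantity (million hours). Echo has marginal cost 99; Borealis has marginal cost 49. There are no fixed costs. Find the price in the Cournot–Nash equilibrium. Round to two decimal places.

164.33

Echo's profit: π_E = (345 - Q)q_E - (99q_E). Setting ∂π_E/∂q_E = 0: 246 - 2q_E - (q_B) = 0.
Borealis's first-order condition: 296 - 2q_B - (q_E) = 0.
Rearranging gives the reaction functions q_E = (246 - q_B)/2 and q_B = (296 - q_E)/2.
Solving the pair: q_E = 196/3, q_B = 346/3.
Total output Q = 542/3, so price P = 345 - 542/3 = 493/3.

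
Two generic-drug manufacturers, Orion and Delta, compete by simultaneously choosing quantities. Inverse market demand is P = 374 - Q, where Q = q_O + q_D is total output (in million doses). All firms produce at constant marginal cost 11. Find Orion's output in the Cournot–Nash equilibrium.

A representative firm's profit is π_i = q_i(374 - Q) - 11q_i.
First-order condition (treating rivals' output as given): 363 - 2q_i - q_j = 0.
By symmetry each firm produces the same amount; substituting q_j = q_i yields q_i = 363/3 = 121.

121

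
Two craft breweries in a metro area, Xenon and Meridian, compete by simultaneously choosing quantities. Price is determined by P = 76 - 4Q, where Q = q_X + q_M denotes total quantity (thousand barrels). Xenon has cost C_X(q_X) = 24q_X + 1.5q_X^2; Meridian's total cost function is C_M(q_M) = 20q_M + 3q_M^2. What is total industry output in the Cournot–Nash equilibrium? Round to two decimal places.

6.61

Xenon's profit: π_X = (76 - 4Q)q_X - (24q_X + (3/2)q_X²). Setting ∂π_X/∂q_X = 0: 52 - 11q_X - 4(q_M) = 0.
Meridian's first-order condition: 56 - 14q_M - 4(q_X) = 0.
Best responses: q_X = (52 - 4q_M)/11, q_M = (56 - 4q_X)/14.
Substituting one into the other gives q_X = 84/23 and q_M = 68/23.
Total output Q = 84/23 + 68/23 = 152/23.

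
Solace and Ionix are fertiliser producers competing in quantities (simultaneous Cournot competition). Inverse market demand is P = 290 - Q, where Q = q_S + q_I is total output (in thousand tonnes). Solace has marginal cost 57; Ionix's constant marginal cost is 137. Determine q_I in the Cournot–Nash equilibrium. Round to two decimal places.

Solace's profit: π_S = (290 - Q)q_S - (57q_S). Setting ∂π_S/∂q_S = 0: 233 - 2q_S - (q_I) = 0.
Ionix's first-order condition: 153 - 2q_I - (q_S) = 0.
Rearranging gives the reaction functions q_S = (233 - q_I)/2 and q_I = (153 - q_S)/2.
Substituting one into the other gives q_S = 313/3 and q_I = 73/3.

24.33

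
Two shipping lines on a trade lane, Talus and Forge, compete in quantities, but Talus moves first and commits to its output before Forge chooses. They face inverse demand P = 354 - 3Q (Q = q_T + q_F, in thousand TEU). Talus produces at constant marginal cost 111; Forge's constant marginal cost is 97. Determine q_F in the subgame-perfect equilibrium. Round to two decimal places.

23.75

The follower Forge best-responds to any q_T: π_F = (354 - 3Q)q_F - 97q_F.
∂π_F/∂q_F = 257 - 3q_T - 6q_F = 0 gives the reaction function q_F = (257 - 3q_T)/6.
The leader anticipates this reaction. Substituting into P = 354 - 3Q gives P = 451/2 - (3/2)q_T, so π_T = (451/2 - (3/2)q_T)q_T - 111q_T.
Maximising: ∂π_T/∂q_T = 229/2 - 3q_T = 0, giving q_T = 229/6.
Then q_F = (257 - 3·(229/6))/6 = 95/4.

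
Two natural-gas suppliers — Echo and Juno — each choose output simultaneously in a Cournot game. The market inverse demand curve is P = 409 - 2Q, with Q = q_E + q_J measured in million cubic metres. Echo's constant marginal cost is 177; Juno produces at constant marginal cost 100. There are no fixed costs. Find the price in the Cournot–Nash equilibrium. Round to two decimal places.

Echo's profit: π_E = (409 - 2Q)q_E - (177q_E). Setting ∂π_E/∂q_E = 0: 232 - 4q_E - 2(q_J) = 0.
Juno's profit: π_J = (409 - 2Q)q_J - (100q_J). Setting ∂π_J/∂q_J = 0: 309 - 4q_J - 2(q_E) = 0.
Rearranging gives the reaction functions q_E = (232 - 2q_J)/4 and q_J = (309 - 2q_E)/4.
Solving the pair: q_E = 155/6, q_J = 193/3.
Total output Q = 541/6, so price P = 409 - 2·(541/6) = 686/3.

228.67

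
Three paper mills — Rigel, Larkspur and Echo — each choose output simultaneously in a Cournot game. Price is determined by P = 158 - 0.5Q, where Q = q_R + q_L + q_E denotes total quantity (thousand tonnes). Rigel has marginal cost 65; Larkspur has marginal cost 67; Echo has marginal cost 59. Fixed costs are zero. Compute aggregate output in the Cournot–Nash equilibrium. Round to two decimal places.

141.50

Rigel's profit: π_R = (158 - 0.5Q)q_R - (65q_R). Setting ∂π_R/∂q_R = 0: 93 - q_R - (1/2)(q_L + q_E) = 0.
Larkspur's first-order condition: 91 - q_L - (1/2)(q_R + q_E) = 0.
Echo's profit: π_E = (158 - 0.5Q)q_E - (59q_E). Setting ∂π_E/∂q_E = 0: 99 - q_E - (1/2)(q_R + q_L) = 0.
Adding the 3 conditions: 283 − Q − Q = 0, i.e. Q = 283/2.
Back-substituting: q_R = (93 − 283/4)/(1/2) = 89/2, q_L = (91 − 283/4)/(1/2) = 81/2, q_E = (99 − 283/4)/(1/2) = 113/2.
Total output Q = 89/2 + 81/2 + 113/2 = 283/2.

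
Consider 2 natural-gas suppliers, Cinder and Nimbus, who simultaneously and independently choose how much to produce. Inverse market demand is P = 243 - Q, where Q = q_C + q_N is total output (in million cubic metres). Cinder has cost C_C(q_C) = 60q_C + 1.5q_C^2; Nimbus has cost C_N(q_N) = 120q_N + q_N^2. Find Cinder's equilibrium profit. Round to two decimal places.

2568.43

Cinder's profit: π_C = (243 - Q)q_C - (60q_C + (3/2)q_C²). Setting ∂π_C/∂q_C = 0: 183 - 5q_C - (q_N) = 0.
Nimbus's profit: π_N = (243 - Q)q_N - (120q_N + q_N²). Setting ∂π_N/∂q_N = 0: 123 - 4q_N - (q_C) = 0.
So q_C = (183 - q_N)/5 and q_N = (123 - q_C)/4.
Solving the pair: q_C = 609/19, q_N = 432/19.
Price P = 243 - 1041/19 = 188.2105.
Cinder's profit: 188.2105·(609/19) - 60·(609/19) - (3/2)(609/19)² = 2568.4280.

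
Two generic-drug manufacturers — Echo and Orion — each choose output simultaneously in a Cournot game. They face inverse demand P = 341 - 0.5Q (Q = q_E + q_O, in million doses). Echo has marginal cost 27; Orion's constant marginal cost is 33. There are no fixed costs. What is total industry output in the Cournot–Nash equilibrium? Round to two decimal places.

414.67

Echo's profit: π_E = (341 - 0.5Q)q_E - (27q_E). Setting ∂π_E/∂q_E = 0: 314 - q_E - (1/2)(q_O) = 0.
Orion's profit: π_O = (341 - 0.5Q)q_O - (33q_O). Setting ∂π_O/∂q_O = 0: 308 - q_O - (1/2)(q_E) = 0.
Rearranging gives the reaction functions q_E = (314 - (1/2)q_O) and q_O = (308 - (1/2)q_E).
Substituting one into the other gives q_E = 640/3 and q_O = 604/3.
Total output Q = 640/3 + 604/3 = 1244/3.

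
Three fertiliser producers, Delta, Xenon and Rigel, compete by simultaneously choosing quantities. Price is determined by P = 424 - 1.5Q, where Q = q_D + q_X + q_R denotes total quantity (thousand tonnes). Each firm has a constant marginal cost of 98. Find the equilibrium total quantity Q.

163

A representative firm's profit is π_i = q_i(424 - 1.5Q) - 98q_i.
Setting ∂π_i/∂q_i = 0 with rivals' quantities fixed: 326 - 3q_i - (3/2)·Σ_{j≠i} q_j = 0.
With identical firms every q_j equals q_i, so Σ_{j≠i} q_j = 2q_i and 326 = 6q_i, giving q_i = 163/3.
Total output Q = 163/3 + 163/3 + 163/3 = 163.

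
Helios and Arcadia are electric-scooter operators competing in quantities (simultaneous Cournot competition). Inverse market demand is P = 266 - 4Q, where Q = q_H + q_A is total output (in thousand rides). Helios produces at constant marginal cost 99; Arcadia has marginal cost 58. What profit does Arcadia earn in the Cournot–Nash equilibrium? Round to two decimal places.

Helios's profit: π_H = (266 - 4Q)q_H - (99q_H). Setting ∂π_H/∂q_H = 0: 167 - 8q_H - 4(q_A) = 0.
Arcadia's first-order condition: 208 - 8q_A - 4(q_H) = 0.
Best responses: q_H = (167 - 4q_A)/8, q_A = (208 - 4q_H)/8.
Substituting one into the other gives q_H = 21/2 and q_A = 83/4.
Price P = 266 - 4·(125/4) = 141.
Arcadia's profit: (141 - 58)·(83/4) = 1722.2500.

1722.25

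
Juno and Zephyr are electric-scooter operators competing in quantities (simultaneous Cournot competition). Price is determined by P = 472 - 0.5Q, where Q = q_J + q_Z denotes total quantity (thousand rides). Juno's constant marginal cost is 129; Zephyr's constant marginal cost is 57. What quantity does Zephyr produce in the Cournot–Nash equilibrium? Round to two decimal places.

Juno's profit: π_J = (472 - 0.5Q)q_J - (129q_J). Setting ∂π_J/∂q_J = 0: 343 - q_J - (1/2)(q_Z) = 0.
Zephyr's profit: π_Z = (472 - 0.5Q)q_Z - (57q_Z). Setting ∂π_Z/∂q_Z = 0: 415 - q_Z - (1/2)(q_J) = 0.
Rearranging gives the reaction functions q_J = (343 - (1/2)q_Z) and q_Z = (415 - (1/2)q_J).
Substituting one into the other gives q_J = 542/3 and q_Z = 974/3.

324.67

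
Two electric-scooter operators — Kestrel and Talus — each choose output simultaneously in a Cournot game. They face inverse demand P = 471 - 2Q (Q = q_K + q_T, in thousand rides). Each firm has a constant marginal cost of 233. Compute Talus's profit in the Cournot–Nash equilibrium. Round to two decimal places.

3146.89

A representative firm's profit is π_i = q_i(471 - 2Q) - 233q_i.
Setting ∂π_i/∂q_i = 0 with rivals' quantities fixed: 238 - 4q_i - 2q_j = 0.
By symmetry each firm produces the same amount; substituting q_j = q_i yields q_i = 238/6 = 119/3.
Price P = 471 - 2·(238/3) = 937/3.
Talus's profit: (937/3 - 233)·(119/3) = 3146.8889.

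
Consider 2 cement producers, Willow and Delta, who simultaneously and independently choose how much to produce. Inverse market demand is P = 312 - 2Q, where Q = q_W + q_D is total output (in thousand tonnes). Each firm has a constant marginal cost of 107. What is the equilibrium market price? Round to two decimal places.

Each firm earns π_i = (312 - 2Q)q_i - 107q_i.
First-order condition (treating rivals' output as given): 205 - 4q_i - 2q_j = 0.
With identical firms every q_j equals q_i, so q_j = q_i and 205 = 6q_i, giving q_i = 205/6.
Total output Q = 205/3, so price P = 312 - 2·(205/3) = 526/3.

175.33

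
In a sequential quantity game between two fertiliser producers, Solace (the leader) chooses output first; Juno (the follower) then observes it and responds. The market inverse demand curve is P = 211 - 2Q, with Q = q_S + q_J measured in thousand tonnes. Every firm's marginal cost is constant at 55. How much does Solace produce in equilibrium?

39

The follower Juno best-responds to any q_S: π_J = (211 - 2Q)q_J - 55q_J.
Follower FOC: 156 - 2q_S - 4q_J = 0, so q_J(q_S) = (156 - 2q_S)/4.
The leader anticipates this reaction. Substituting into P = 211 - 2Q gives P = 133 - q_S, so π_S = (133 - q_S)q_S - 55q_S.
The leader's first-order condition 78 - 2q_S = 0 yields q_S = 39.
Then q_J = (156 - 2·39)/4 = 39/2.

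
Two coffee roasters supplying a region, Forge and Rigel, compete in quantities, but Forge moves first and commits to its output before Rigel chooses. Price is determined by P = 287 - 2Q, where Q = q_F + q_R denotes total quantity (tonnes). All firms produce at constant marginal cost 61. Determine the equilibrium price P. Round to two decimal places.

117.50

The follower Rigel best-responds to any q_F: π_R = (287 - 2Q)q_R - 61q_R.
∂π_R/∂q_R = 226 - 2q_F - 4q_R = 0 gives the reaction function q_R = (226 - 2q_F)/4.
Forge substitutes q_R(q_F) into its own profit: π_F = q_F(287 - 2q_F - (226 - 2q_F)/2) - 61q_F = (174 - q_F)q_F - 61q_F.
The leader's first-order condition 113 - 2q_F = 0 yields q_F = 113/2.
Then q_R = (226 - 2·(113/2))/4 = 113/4.
Total output Q = 339/4, so price P = 287 - 2·(339/4) = 235/2.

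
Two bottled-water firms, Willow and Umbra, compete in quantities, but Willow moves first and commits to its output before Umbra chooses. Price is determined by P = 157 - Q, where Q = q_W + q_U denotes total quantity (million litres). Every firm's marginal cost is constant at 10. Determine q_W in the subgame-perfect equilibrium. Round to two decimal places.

The follower Umbra best-responds to any q_W: π_U = (157 - Q)q_U - 10q_U.
Setting the follower's marginal profit to zero, 147 - q_W - 2q_U = 0, i.e. q_U = (147 - q_W)/2.
Willow substitutes q_U(q_W) into its own profit: π_W = q_W(157 - q_W - (147 - q_W)/2) - 10q_W = (167/2 - (1/2)q_W)q_W - 10q_W.
Maximising: ∂π_W/∂q_W = 147/2 - q_W = 0, giving q_W = 147/2.
Then q_U = (147 - 147/2)/2 = 147/4.

73.50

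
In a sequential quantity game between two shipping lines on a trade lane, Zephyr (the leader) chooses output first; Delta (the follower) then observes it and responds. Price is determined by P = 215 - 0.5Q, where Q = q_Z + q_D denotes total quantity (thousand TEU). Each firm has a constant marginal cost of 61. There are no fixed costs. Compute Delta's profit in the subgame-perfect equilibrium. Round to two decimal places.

The follower Delta best-responds to any q_Z: π_D = (215 - 0.5Q)q_D - 61q_D.
∂π_D/∂q_D = 154 - (1/2)q_Z - q_D = 0 gives the reaction function q_D = (154 - (1/2)q_Z).
The leader anticipates this reaction. Substituting into P = 215 - 0.5Q gives P = 138 - (1/4)q_Z, so π_Z = (138 - (1/4)q_Z)q_Z - 61q_Z.
The leader's first-order condition 77 - (1/2)q_Z = 0 yields q_Z = 154.
Then q_D = (154 - (1/2)·154) = 77.
Price P = 215 - (1/2)·231 = 199/2.
Delta's profit: (199/2 - 61)·77 = 2964.5000.

2964.50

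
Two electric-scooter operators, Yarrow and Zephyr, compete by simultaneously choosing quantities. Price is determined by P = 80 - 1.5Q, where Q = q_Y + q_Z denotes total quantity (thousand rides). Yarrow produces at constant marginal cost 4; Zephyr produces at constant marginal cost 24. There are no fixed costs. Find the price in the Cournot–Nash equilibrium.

Yarrow's profit: π_Y = (80 - 1.5Q)q_Y - (4q_Y). Setting ∂π_Y/∂q_Y = 0: 76 - 3q_Y - (3/2)(q_Z) = 0.
Zephyr's profit: π_Z = (80 - 1.5Q)q_Z - (24q_Z). Setting ∂π_Z/∂q_Z = 0: 56 - 3q_Z - (3/2)(q_Y) = 0.
Best responses: q_Y = (76 - (3/2)q_Z)/3, q_Z = (56 - (3/2)q_Y)/3.
Solving the pair: q_Y = 64/3, q_Z = 8.
Total output Q = 88/3, so price P = 80 - (3/2)·(88/3) = 36.

36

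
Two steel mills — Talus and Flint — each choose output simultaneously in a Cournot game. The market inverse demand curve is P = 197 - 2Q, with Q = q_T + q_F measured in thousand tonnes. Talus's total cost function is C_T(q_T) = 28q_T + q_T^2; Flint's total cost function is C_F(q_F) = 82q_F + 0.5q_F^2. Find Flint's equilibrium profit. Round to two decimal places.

Talus's profit: π_T = (197 - 2Q)q_T - (28q_T + q_T²). Setting ∂π_T/∂q_T = 0: 169 - 6q_T - 2(q_F) = 0.
Flint's profit: π_F = (197 - 2Q)q_F - (82q_F + (1/2)q_F²). Setting ∂π_F/∂q_F = 0: 115 - 5q_F - 2(q_T) = 0.
Best responses: q_T = (169 - 2q_F)/6, q_F = (115 - 2q_T)/5.
Substituting one into the other gives q_T = 615/26 and q_F = 176/13.
Price P = 197 - 2·(967/26) = 1594/13.
Flint's profit: (1594/13)·(176/13) - 82·(176/13) - (1/2)(176/13)² = 458.2249.

458.22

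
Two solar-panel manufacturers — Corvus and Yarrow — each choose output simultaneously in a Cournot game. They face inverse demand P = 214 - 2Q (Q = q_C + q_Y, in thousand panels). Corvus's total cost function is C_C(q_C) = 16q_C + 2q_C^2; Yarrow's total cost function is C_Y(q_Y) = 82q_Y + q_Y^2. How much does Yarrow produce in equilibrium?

Corvus's profit: π_C = (214 - 2Q)q_C - (16q_C + 2q_C²). Setting ∂π_C/∂q_C = 0: 198 - 8q_C - 2(q_Y) = 0.
Yarrow's profit: π_Y = (214 - 2Q)q_Y - (82q_Y + q_Y²). Setting ∂π_Y/∂q_Y = 0: 132 - 6q_Y - 2(q_C) = 0.
So q_C = (198 - 2q_Y)/8 and q_Y = (132 - 2q_C)/6.
Substituting one into the other gives q_C = 21 and q_Y = 15.

15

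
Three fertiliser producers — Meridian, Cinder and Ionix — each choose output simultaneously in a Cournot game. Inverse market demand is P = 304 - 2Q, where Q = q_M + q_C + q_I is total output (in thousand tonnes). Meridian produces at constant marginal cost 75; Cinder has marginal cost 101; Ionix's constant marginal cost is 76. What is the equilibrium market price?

139

Meridian's profit: π_M = (304 - 2Q)q_M - (75q_M). Setting ∂π_M/∂q_M = 0: 229 - 4q_M - 2(q_C + q_I) = 0.
Cinder's first-order condition: 203 - 4q_C - 2(q_M + q_I) = 0.
Ionix's first-order condition: 228 - 4q_I - 2(q_M + q_C) = 0.
Adding the 3 first-order conditions: 660 − 8Q = 0, so Q = 165/2.
Back-substituting: q_M = (229 − 165)/2 = 32, q_C = (203 − 165)/2 = 19, q_I = (228 − 165)/2 = 63/2.
Total output Q = 165/2, so price P = 304 - 2·(165/2) = 139.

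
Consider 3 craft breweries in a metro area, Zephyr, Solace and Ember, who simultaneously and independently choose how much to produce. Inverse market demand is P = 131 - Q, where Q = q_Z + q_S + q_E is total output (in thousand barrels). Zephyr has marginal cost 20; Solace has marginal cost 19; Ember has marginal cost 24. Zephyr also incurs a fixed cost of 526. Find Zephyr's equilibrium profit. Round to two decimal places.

286.25

Zephyr's profit: π_Z = (131 - Q)q_Z - (20q_Z). Setting ∂π_Z/∂q_Z = 0: 111 - 2q_Z - (q_S + q_E) = 0.
Solace's first-order condition: 112 - 2q_S - (q_Z + q_E) = 0.
Ember's first-order condition: 107 - 2q_E - (q_Z + q_S) = 0.
Summing all 3 equations gives 330 − 4Q = 0, hence Q = 165/2.
Back-substituting: q_Z = (111 − 165/2) = 57/2, q_S = (112 − 165/2) = 59/2, q_E = (107 − 165/2) = 49/2.
Price P = 131 - 165/2 = 97/2.
Zephyr's profit: (97/2 - 20)·(57/2) - 526 = 1145/4.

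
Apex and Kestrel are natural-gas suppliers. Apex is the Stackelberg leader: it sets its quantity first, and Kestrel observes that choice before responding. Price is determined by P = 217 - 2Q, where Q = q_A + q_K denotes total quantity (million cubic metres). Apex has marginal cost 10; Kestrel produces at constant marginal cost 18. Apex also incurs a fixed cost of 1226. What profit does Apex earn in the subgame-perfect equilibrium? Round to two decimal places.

1663.06

Solve by backward induction. Given q_A, the follower Kestrel maximises π_K = (217 - 2q_A - 2q_K)q_K - 18q_K.
∂π_K/∂q_K = 199 - 2q_A - 4q_K = 0 gives the reaction function q_K = (199 - 2q_A)/4.
The leader anticipates this reaction. Substituting into P = 217 - 2Q gives P = 235/2 - q_A, so π_A = (235/2 - q_A)q_A - 10q_A.
The leader's first-order condition 215/2 - 2q_A = 0 yields q_A = 215/4.
Then q_K = (199 - 2·(215/4))/4 = 183/8.
Price P = 217 - 2·(613/8) = 255/4.
Apex's profit: (255/4 - 10)·(215/4) - 1226 = 1663.0625.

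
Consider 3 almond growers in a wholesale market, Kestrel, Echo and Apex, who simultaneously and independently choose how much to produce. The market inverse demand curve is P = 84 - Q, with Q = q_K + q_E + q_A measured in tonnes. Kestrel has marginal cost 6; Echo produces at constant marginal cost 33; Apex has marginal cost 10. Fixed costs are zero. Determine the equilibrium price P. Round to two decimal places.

33.25

Kestrel's profit: π_K = (84 - Q)q_K - (6q_K). Setting ∂π_K/∂q_K = 0: 78 - 2q_K - (q_E + q_A) = 0.
Echo's profit: π_E = (84 - Q)q_E - (33q_E). Setting ∂π_E/∂q_E = 0: 51 - 2q_E - (q_K + q_A) = 0.
Apex's first-order condition: 74 - 2q_A - (q_K + q_E) = 0.
Adding the 3 first-order conditions: 203 − 4Q = 0, so Q = 203/4.
Back-substituting: q_K = (78 − 203/4) = 109/4, q_E = (51 − 203/4) = 1/4, q_A = (74 − 203/4) = 93/4.
Total output Q = 203/4, so price P = 84 - 203/4 = 133/4.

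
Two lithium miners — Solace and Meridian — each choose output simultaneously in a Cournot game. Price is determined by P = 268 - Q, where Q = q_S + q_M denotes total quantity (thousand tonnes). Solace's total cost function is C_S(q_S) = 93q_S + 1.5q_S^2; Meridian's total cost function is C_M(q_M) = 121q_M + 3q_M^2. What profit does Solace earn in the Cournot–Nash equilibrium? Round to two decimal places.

Solace's profit: π_S = (268 - Q)q_S - (93q_S + (3/2)q_S²). Setting ∂π_S/∂q_S = 0: 175 - 5q_S - (q_M) = 0.
Meridian's first-order condition: 147 - 8q_M - (q_S) = 0.
Rearranging gives the reaction functions q_S = (175 - q_M)/5 and q_M = (147 - q_S)/8.
Substituting one into the other gives q_S = 1253/39 and q_M = 560/39.
Price P = 268 - 1813/39 = 221.5128.
Solace's profit: 221.5128·(1253/39) - 93·(1253/39) - (3/2)(1253/39)² = 2580.5539.

2580.55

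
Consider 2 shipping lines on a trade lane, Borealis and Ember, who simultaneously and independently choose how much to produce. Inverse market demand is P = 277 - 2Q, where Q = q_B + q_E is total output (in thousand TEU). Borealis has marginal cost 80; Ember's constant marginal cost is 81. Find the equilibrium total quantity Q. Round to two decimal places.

Borealis's profit: π_B = (277 - 2Q)q_B - (80q_B). Setting ∂π_B/∂q_B = 0: 197 - 4q_B - 2(q_E) = 0.
Ember's profit: π_E = (277 - 2Q)q_E - (81q_E). Setting ∂π_E/∂q_E = 0: 196 - 4q_E - 2(q_B) = 0.
Rearranging gives the reaction functions q_B = (197 - 2q_E)/4 and q_E = (196 - 2q_B)/4.
Solving the pair: q_B = 33, q_E = 65/2.
Total output Q = 33 + 65/2 = 131/2.

65.50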